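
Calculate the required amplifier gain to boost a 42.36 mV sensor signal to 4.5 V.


Gain = Vout / Vin (converting to same units).
G = 4.5 V / 42.36 mV
G = 4500.0 mV / 42.36 mV
G = 106.23

106.23


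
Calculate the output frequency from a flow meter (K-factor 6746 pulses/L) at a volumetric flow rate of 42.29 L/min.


Frequency = K * Q / 60 (converting L/min to L/s).
f = 6746 * 42.29 / 60
f = 285288.34 / 60
f = 4754.81 Hz

4754.81 Hz


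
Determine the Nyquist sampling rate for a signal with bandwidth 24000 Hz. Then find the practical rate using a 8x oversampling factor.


By Nyquist theorem, fs_min = 2 * fmax.
fs_min = 2 * 24000 = 48000 Hz
Practical rate = 8 * fs_min = 8 * 48000 = 384000 Hz

fs_min = 48000 Hz, fs_practical = 384000 Hz


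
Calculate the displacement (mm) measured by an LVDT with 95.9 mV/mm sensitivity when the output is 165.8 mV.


Displacement = Vout / sensitivity.
d = 165.8 / 95.9
d = 1.729 mm

1.729 mm


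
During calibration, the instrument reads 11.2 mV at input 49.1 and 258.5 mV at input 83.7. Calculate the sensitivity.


Sensitivity = (y2 - y1) / (x2 - x1).
S = (258.5 - 11.2) / (83.7 - 49.1)
S = 247.3 / 34.6
S = 7.1474 mV/unit

7.1474 mV/unit


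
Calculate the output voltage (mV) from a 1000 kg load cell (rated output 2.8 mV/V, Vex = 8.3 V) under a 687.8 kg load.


Vout = rated_output * Vex * (load / capacity).
Vout = 2.8 * 8.3 * (687.8 / 1000)
Vout = 2.8 * 8.3 * 0.6878
Vout = 15.984 mV

15.984 mV


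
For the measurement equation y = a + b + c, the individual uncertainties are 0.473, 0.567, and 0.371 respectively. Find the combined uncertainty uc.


For a sum of independent quantities, uc = sqrt(u1^2 + u2^2 + u3^2).
uc = sqrt(0.473^2 + 0.567^2 + 0.371^2)
uc = sqrt(0.223729 + 0.321489 + 0.137641)
uc = 0.8264

0.8264


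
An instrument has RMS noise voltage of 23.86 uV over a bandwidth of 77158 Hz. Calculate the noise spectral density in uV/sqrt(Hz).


Noise spectral density = Vrms / sqrt(BW).
NSD = 23.86 / sqrt(77158)
NSD = 23.86 / 277.7733
NSD = 0.0859 uV/sqrt(Hz)

0.0859 uV/sqrt(Hz)


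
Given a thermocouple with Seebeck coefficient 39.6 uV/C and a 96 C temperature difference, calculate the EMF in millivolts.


The thermocouple output V = sensitivity * dT.
V = 39.6 uV/C * 96 C
V = 3801.6 uV
V = 3.802 mV

3.802 mV


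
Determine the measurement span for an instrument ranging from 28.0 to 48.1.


Span = upper range - lower range.
Span = 48.1 - (28.0)
Span = 20.1

20.1


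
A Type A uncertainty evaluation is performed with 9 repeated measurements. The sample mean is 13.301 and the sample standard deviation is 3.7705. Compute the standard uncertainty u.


The standard uncertainty for Type A evaluation is u = s / sqrt(n).
u = 3.7705 / sqrt(9)
u = 3.7705 / 3.0
u = 1.2568

1.2568


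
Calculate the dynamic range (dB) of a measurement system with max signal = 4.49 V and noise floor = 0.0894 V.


Dynamic range = 20 * log10(Vmax / Vnoise).
DR = 20 * log10(4.49 / 0.0894)
DR = 20 * log10(50.22)
DR = 34.02 dB

34.02 dB


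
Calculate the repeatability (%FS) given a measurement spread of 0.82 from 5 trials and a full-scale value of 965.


Repeatability = (spread / full scale) * 100%.
R = (0.82 / 965) * 100
R = 0.085 %FS

0.085 %FS


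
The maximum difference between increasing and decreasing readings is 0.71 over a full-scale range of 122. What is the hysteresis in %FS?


Hysteresis = (max difference / full scale) * 100%.
H = (0.71 / 122) * 100
H = 0.582 %FS

0.582 %FS


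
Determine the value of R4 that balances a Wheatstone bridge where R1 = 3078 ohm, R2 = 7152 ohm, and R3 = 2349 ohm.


At balance: R1*R4 = R2*R3, so R4 = R2*R3/R1.
R4 = 7152 * 2349 / 3078
R4 = 16800048 / 3078
R4 = 5458.11 ohm

5458.11 ohm


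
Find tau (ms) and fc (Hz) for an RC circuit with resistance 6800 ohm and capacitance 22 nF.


Time constant: tau = R * C.
tau = 6800 * 2.20e-08 = 0.0001496 s
tau = 0.1496 ms
Cutoff frequency: fc = 1 / (2*pi*R*C).
fc = 1 / (2*pi*0.0001496) = 1063.87 Hz

tau = 0.1496 ms, fc = 1063.87 Hz


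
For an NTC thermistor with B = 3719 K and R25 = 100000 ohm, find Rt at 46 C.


NTC thermistor equation: Rt = R25 * exp(B * (1/T - 1/T25)).
T in Kelvin: 319.15 K, T25 = 298.15 K
1/T - 1/T25 = 1/319.15 - 1/298.15 = -0.00022069
B * (1/T - 1/T25) = 3719 * -0.00022069 = -0.8208
Rt = 100000 * exp(-0.8208) = 44009.7 ohm

44009.7 ohm


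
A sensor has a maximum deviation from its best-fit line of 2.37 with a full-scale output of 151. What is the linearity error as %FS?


Linearity error = (max deviation / full scale) * 100%.
Linearity = (2.37 / 151) * 100
Linearity = 1.57 %FS

1.57 %FS


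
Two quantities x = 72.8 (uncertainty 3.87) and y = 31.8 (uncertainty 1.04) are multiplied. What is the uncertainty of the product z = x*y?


For a product z = x*y, the relative uncertainty is:
uz/z = sqrt((ux/x)^2 + (uy/y)^2)
Relative uncertainties: ux/x = 3.87/72.8 = 0.053159
uy/y = 1.04/31.8 = 0.032704
z = 72.8 * 31.8 = 2315.0
uz = 2315.0 * sqrt(0.053159^2 + 0.032704^2) = 144.491

144.491


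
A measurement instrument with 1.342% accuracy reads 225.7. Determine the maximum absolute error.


Absolute error = (accuracy% / 100) * reading.
Error = (1.342 / 100) * 225.7
Error = 0.01342 * 225.7
Error = 3.0289

3.0289


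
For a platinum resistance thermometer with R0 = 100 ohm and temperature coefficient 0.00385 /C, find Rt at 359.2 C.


The RTD equation: Rt = R0 * (1 + alpha * T).
Rt = 100 * (1 + 0.00385 * 359.2)
Rt = 100 * (1 + 1.38292)
Rt = 100 * 2.38292
Rt = 238.292 ohm

238.292 ohm


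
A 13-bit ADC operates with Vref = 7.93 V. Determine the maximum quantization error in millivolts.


The maximum quantization error is +/- LSB/2.
LSB = Vref / 2^n = 7.93 / 8192 = 0.00096802 V
Max error = LSB / 2 = 0.00096802 / 2 = 0.00048401 V
Max error = 0.484 mV

0.484 mV


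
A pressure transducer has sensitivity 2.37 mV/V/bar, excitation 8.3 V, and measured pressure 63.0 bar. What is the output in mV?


Output = sensitivity * Vex * P.
Vout = 2.37 * 8.3 * 63.0
Vout = 19.671 * 63.0
Vout = 1239.27 mV

1239.27 mV


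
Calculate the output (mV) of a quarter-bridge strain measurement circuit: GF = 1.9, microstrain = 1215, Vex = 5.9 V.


Quarter bridge output: Vout = (GF * epsilon * Vex) / 4.
Vout = (1.9 * 1215e-6 * 5.9) / 4
Vout = 0.01362015 / 4 V
Vout = 0.00340504 V = 3.405 mV

3.405 mV


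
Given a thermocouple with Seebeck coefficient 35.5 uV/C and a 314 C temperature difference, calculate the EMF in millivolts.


The thermocouple output V = sensitivity * dT.
V = 35.5 uV/C * 314 C
V = 11147.0 uV
V = 11.147 mV

11.147 mV


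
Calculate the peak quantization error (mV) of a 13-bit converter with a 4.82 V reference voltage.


The maximum quantization error is +/- LSB/2.
LSB = Vref / 2^n = 4.82 / 8192 = 0.00058838 V
Max error = LSB / 2 = 0.00058838 / 2 = 0.00029419 V
Max error = 0.2942 mV

0.2942 mV


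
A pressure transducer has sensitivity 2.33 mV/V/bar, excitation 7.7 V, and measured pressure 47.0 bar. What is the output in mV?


Output = sensitivity * Vex * P.
Vout = 2.33 * 7.7 * 47.0
Vout = 17.941 * 47.0
Vout = 843.23 mV

843.23 mV


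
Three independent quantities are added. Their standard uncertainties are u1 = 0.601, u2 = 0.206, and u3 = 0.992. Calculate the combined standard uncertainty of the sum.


For a sum of independent quantities, uc = sqrt(u1^2 + u2^2 + u3^2).
uc = sqrt(0.601^2 + 0.206^2 + 0.992^2)
uc = sqrt(0.361201 + 0.042436 + 0.984064)
uc = 1.178

1.178


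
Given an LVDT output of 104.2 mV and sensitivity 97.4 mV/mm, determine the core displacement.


Displacement = Vout / sensitivity.
d = 104.2 / 97.4
d = 1.07 mm

1.07 mm


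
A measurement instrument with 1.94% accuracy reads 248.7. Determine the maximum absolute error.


Absolute error = (accuracy% / 100) * reading.
Error = (1.94 / 100) * 248.7
Error = 0.0194 * 248.7
Error = 4.8248

4.8248


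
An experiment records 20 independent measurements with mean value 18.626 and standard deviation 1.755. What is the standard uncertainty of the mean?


The standard uncertainty for Type A evaluation is u = s / sqrt(n).
u = 1.755 / sqrt(20)
u = 1.755 / 4.4721
u = 0.3924

0.3924


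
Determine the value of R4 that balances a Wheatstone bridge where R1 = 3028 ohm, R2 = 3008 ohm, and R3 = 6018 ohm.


At balance: R1*R4 = R2*R3, so R4 = R2*R3/R1.
R4 = 3008 * 6018 / 3028
R4 = 18102144 / 3028
R4 = 5978.25 ohm

5978.25 ohm


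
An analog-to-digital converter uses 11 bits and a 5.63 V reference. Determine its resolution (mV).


The resolution (LSB) of an ADC is Vref / 2^n.
LSB = 5.63 / 2^11
LSB = 5.63 / 2048
LSB = 0.00274902 V = 2.74902344 mV

2.74902344 mV


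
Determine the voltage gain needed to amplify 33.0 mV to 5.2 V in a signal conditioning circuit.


Gain = Vout / Vin (converting to same units).
G = 5.2 V / 33.0 mV
G = 5200.0 mV / 33.0 mV
G = 157.58

157.58


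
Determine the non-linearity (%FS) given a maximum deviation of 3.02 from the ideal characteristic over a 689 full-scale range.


Linearity error = (max deviation / full scale) * 100%.
Linearity = (3.02 / 689) * 100
Linearity = 0.438 %FS

0.438 %FS


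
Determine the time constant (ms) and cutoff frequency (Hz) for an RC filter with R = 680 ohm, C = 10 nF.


Time constant: tau = R * C.
tau = 680 * 1.00e-08 = 6.8e-06 s
tau = 0.0068 ms
Cutoff frequency: fc = 1 / (2*pi*R*C).
fc = 1 / (2*pi*6.8e-06) = 23405.14 Hz

tau = 0.0068 ms, fc = 23405.14 Hz


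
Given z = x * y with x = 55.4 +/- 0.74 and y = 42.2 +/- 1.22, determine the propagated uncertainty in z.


For a product z = x*y, the relative uncertainty is:
uz/z = sqrt((ux/x)^2 + (uy/y)^2)
Relative uncertainties: ux/x = 0.74/55.4 = 0.013357
uy/y = 1.22/42.2 = 0.02891
z = 55.4 * 42.2 = 2337.9
uz = 2337.9 * sqrt(0.013357^2 + 0.02891^2) = 74.454

74.454


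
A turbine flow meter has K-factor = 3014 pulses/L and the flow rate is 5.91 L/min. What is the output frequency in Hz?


Frequency = K * Q / 60 (converting L/min to L/s).
f = 3014 * 5.91 / 60
f = 17812.74 / 60
f = 296.88 Hz

296.88 Hz


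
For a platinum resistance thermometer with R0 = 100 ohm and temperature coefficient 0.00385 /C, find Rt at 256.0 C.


The RTD equation: Rt = R0 * (1 + alpha * T).
Rt = 100 * (1 + 0.00385 * 256.0)
Rt = 100 * (1 + 0.9856)
Rt = 100 * 1.9856
Rt = 198.56 ohm

198.56 ohm


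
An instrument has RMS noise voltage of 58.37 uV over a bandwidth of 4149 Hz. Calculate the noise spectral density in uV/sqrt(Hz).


Noise spectral density = Vrms / sqrt(BW).
NSD = 58.37 / sqrt(4149)
NSD = 58.37 / 64.4127
NSD = 0.9062 uV/sqrt(Hz)

0.9062 uV/sqrt(Hz)


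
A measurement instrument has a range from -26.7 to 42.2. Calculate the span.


Span = upper range - lower range.
Span = 42.2 - (-26.7)
Span = 68.9

68.9


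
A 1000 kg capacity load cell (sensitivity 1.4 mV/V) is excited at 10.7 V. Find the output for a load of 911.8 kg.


Vout = rated_output * Vex * (load / capacity).
Vout = 1.4 * 10.7 * (911.8 / 1000)
Vout = 1.4 * 10.7 * 0.9118
Vout = 13.659 mV

13.659 mV


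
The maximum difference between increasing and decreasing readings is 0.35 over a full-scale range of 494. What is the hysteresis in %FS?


Hysteresis = (max difference / full scale) * 100%.
H = (0.35 / 494) * 100
H = 0.071 %FS

0.071 %FS


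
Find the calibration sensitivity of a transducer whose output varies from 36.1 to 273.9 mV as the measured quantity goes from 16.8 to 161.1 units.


Sensitivity = (y2 - y1) / (x2 - x1).
S = (273.9 - 36.1) / (161.1 - 16.8)
S = 237.8 / 144.3
S = 1.648 mV/unit

1.648 mV/unit


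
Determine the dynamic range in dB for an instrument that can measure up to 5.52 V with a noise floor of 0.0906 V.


Dynamic range = 20 * log10(Vmax / Vnoise).
DR = 20 * log10(5.52 / 0.0906)
DR = 20 * log10(60.93)
DR = 35.7 dB

35.7 dB


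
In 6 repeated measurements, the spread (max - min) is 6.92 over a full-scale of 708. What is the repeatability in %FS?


Repeatability = (spread / full scale) * 100%.
R = (6.92 / 708) * 100
R = 0.977 %FS

0.977 %FS


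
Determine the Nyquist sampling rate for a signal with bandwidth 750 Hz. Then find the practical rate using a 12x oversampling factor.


By Nyquist theorem, fs_min = 2 * fmax.
fs_min = 2 * 750 = 1500 Hz
Practical rate = 12 * fs_min = 12 * 1500 = 18000 Hz

fs_min = 1500 Hz, fs_practical = 18000 Hz


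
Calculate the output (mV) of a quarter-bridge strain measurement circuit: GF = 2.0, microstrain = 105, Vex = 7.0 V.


Quarter bridge output: Vout = (GF * epsilon * Vex) / 4.
Vout = (2.0 * 105e-6 * 7.0) / 4
Vout = 0.00147 / 4 V
Vout = 0.0003675 V = 0.3675 mV

0.3675 mV


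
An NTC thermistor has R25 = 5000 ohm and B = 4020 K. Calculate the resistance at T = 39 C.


NTC thermistor equation: Rt = R25 * exp(B * (1/T - 1/T25)).
T in Kelvin: 312.15 K, T25 = 298.15 K
1/T - 1/T25 = 1/312.15 - 1/298.15 = -0.00015043
B * (1/T - 1/T25) = 4020 * -0.00015043 = -0.6047
Rt = 5000 * exp(-0.6047) = 2731.1 ohm

2731.1 ohm


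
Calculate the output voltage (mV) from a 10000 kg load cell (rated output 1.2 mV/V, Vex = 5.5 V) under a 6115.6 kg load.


Vout = rated_output * Vex * (load / capacity).
Vout = 1.2 * 5.5 * (6115.6 / 10000)
Vout = 1.2 * 5.5 * 0.61156
Vout = 4.036 mV

4.036 mV


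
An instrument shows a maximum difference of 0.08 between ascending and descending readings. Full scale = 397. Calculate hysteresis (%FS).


Hysteresis = (max difference / full scale) * 100%.
H = (0.08 / 397) * 100
H = 0.02 %FS

0.02 %FS


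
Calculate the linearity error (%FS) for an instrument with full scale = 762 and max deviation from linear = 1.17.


Linearity error = (max deviation / full scale) * 100%.
Linearity = (1.17 / 762) * 100
Linearity = 0.154 %FS

0.154 %FS


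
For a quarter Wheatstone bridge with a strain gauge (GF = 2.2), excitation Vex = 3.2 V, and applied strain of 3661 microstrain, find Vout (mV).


Quarter bridge output: Vout = (GF * epsilon * Vex) / 4.
Vout = (2.2 * 3661e-6 * 3.2) / 4
Vout = 0.02577344 / 4 V
Vout = 0.00644336 V = 6.4434 mV

6.4434 mV


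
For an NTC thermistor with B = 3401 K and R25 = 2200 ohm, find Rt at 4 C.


NTC thermistor equation: Rt = R25 * exp(B * (1/T - 1/T25)).
T in Kelvin: 277.15 K, T25 = 298.15 K
1/T - 1/T25 = 1/277.15 - 1/298.15 = 0.00025414
B * (1/T - 1/T25) = 3401 * 0.00025414 = 0.8643
Rt = 2200 * exp(0.8643) = 5221.5 ohm

5221.5 ohm


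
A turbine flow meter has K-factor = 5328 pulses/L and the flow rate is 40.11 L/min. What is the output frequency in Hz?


Frequency = K * Q / 60 (converting L/min to L/s).
f = 5328 * 40.11 / 60
f = 213706.08 / 60
f = 3561.77 Hz

3561.77 Hz


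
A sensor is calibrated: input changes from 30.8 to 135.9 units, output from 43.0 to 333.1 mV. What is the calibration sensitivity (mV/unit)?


Sensitivity = (y2 - y1) / (x2 - x1).
S = (333.1 - 43.0) / (135.9 - 30.8)
S = 290.1 / 105.1
S = 2.7602 mV/unit

2.7602 mV/unit


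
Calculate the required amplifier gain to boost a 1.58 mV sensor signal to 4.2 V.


Gain = Vout / Vin (converting to same units).
G = 4.2 V / 1.58 mV
G = 4200.0 mV / 1.58 mV
G = 2658.23

2658.23


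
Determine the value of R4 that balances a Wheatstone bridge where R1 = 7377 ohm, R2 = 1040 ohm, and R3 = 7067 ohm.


At balance: R1*R4 = R2*R3, so R4 = R2*R3/R1.
R4 = 1040 * 7067 / 7377
R4 = 7349680 / 7377
R4 = 996.3 ohm

996.3 ohm


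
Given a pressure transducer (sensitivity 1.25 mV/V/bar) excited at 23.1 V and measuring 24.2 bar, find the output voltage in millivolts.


Output = sensitivity * Vex * P.
Vout = 1.25 * 23.1 * 24.2
Vout = 28.875 * 24.2
Vout = 698.77 mV

698.77 mV


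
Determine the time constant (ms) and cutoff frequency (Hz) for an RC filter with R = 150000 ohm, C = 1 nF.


Time constant: tau = R * C.
tau = 150000 * 1.00e-09 = 0.00015 s
tau = 0.15 ms
Cutoff frequency: fc = 1 / (2*pi*R*C).
fc = 1 / (2*pi*0.00015) = 1061.03 Hz

tau = 0.15 ms, fc = 1061.03 Hz


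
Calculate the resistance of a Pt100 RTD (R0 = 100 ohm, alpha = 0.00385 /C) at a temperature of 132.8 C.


The RTD equation: Rt = R0 * (1 + alpha * T).
Rt = 100 * (1 + 0.00385 * 132.8)
Rt = 100 * (1 + 0.51128)
Rt = 100 * 1.51128
Rt = 151.128 ohm

151.128 ohm


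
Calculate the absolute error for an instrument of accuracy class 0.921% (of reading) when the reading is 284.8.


Absolute error = (accuracy% / 100) * reading.
Error = (0.921 / 100) * 284.8
Error = 0.00921 * 284.8
Error = 2.623

2.623


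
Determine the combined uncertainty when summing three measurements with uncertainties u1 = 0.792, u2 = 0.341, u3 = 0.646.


For a sum of independent quantities, uc = sqrt(u1^2 + u2^2 + u3^2).
uc = sqrt(0.792^2 + 0.341^2 + 0.646^2)
uc = sqrt(0.627264 + 0.116281 + 0.417316)
uc = 1.0774

1.0774


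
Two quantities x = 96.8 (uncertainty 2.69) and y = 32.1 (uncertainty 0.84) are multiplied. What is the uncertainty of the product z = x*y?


For a product z = x*y, the relative uncertainty is:
uz/z = sqrt((ux/x)^2 + (uy/y)^2)
Relative uncertainties: ux/x = 2.69/96.8 = 0.027789
uy/y = 0.84/32.1 = 0.026168
z = 96.8 * 32.1 = 3107.3
uz = 3107.3 * sqrt(0.027789^2 + 0.026168^2) = 118.608

118.608


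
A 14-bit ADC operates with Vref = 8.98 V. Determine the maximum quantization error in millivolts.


The maximum quantization error is +/- LSB/2.
LSB = Vref / 2^n = 8.98 / 16384 = 0.0005481 V
Max error = LSB / 2 = 0.0005481 / 2 = 0.00027405 V
Max error = 0.274 mV

0.274 mV


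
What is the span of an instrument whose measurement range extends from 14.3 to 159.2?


Span = upper range - lower range.
Span = 159.2 - (14.3)
Span = 144.9

144.9


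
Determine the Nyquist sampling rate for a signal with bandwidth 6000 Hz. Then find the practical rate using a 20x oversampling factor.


By Nyquist theorem, fs_min = 2 * fmax.
fs_min = 2 * 6000 = 12000 Hz
Practical rate = 20 * fs_min = 20 * 12000 = 240000 Hz

fs_min = 12000 Hz, fs_practical = 240000 Hz


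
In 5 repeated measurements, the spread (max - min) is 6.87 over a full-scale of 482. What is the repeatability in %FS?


Repeatability = (spread / full scale) * 100%.
R = (6.87 / 482) * 100
R = 1.425 %FS

1.425 %FS


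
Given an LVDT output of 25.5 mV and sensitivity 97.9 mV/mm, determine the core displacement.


Displacement = Vout / sensitivity.
d = 25.5 / 97.9
d = 0.26 mm

0.26 mm


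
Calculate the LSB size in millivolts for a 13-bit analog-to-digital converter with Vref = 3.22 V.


The resolution (LSB) of an ADC is Vref / 2^n.
LSB = 3.22 / 2^13
LSB = 3.22 / 8192
LSB = 0.00039307 V = 0.39306641 mV

0.39306641 mV


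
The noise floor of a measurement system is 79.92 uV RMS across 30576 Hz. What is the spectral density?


Noise spectral density = Vrms / sqrt(BW).
NSD = 79.92 / sqrt(30576)
NSD = 79.92 / 174.8599
NSD = 0.4571 uV/sqrt(Hz)

0.4571 uV/sqrt(Hz)


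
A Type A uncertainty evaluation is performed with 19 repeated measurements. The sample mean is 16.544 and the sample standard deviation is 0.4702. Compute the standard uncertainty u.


The standard uncertainty for Type A evaluation is u = s / sqrt(n).
u = 0.4702 / sqrt(19)
u = 0.4702 / 4.3589
u = 0.1079

0.1079


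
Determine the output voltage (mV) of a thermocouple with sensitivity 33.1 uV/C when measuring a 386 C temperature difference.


The thermocouple output V = sensitivity * dT.
V = 33.1 uV/C * 386 C
V = 12776.6 uV
V = 12.777 mV

12.777 mV


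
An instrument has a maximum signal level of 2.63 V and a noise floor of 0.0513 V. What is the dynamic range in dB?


Dynamic range = 20 * log10(Vmax / Vnoise).
DR = 20 * log10(2.63 / 0.0513)
DR = 20 * log10(51.27)
DR = 34.2 dB

34.2 dB


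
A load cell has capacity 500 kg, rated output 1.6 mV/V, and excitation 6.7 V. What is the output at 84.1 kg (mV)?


Vout = rated_output * Vex * (load / capacity).
Vout = 1.6 * 6.7 * (84.1 / 500)
Vout = 1.6 * 6.7 * 0.1682
Vout = 1.803 mV

1.803 mV


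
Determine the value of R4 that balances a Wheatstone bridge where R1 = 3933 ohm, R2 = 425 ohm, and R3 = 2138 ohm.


At balance: R1*R4 = R2*R3, so R4 = R2*R3/R1.
R4 = 425 * 2138 / 3933
R4 = 908650 / 3933
R4 = 231.03 ohm

231.03 ohm


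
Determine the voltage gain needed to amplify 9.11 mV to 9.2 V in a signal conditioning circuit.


Gain = Vout / Vin (converting to same units).
G = 9.2 V / 9.11 mV
G = 9200.0 mV / 9.11 mV
G = 1009.88

1009.88


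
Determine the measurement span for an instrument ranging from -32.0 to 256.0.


Span = upper range - lower range.
Span = 256.0 - (-32.0)
Span = 288.0

288.0


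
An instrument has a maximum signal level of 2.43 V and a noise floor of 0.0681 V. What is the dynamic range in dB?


Dynamic range = 20 * log10(Vmax / Vnoise).
DR = 20 * log10(2.43 / 0.0681)
DR = 20 * log10(35.68)
DR = 31.05 dB

31.05 dB


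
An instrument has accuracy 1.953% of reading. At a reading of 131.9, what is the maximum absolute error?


Absolute error = (accuracy% / 100) * reading.
Error = (1.953 / 100) * 131.9
Error = 0.01953 * 131.9
Error = 2.576

2.576


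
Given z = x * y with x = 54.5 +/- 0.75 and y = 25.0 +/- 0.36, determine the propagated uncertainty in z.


For a product z = x*y, the relative uncertainty is:
uz/z = sqrt((ux/x)^2 + (uy/y)^2)
Relative uncertainties: ux/x = 0.75/54.5 = 0.013761
uy/y = 0.36/25.0 = 0.0144
z = 54.5 * 25.0 = 1362.5
uz = 1362.5 * sqrt(0.013761^2 + 0.0144^2) = 27.139

27.139


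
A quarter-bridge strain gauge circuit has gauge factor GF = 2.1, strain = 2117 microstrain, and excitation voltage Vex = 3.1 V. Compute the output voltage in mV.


Quarter bridge output: Vout = (GF * epsilon * Vex) / 4.
Vout = (2.1 * 2117e-6 * 3.1) / 4
Vout = 0.01378167 / 4 V
Vout = 0.00344542 V = 3.4454 mV

3.4454 mV


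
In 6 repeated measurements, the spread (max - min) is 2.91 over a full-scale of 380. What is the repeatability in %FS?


Repeatability = (spread / full scale) * 100%.
R = (2.91 / 380) * 100
R = 0.766 %FS

0.766 %FS


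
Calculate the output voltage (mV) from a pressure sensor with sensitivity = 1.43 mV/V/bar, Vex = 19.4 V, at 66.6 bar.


Output = sensitivity * Vex * P.
Vout = 1.43 * 19.4 * 66.6
Vout = 27.742 * 66.6
Vout = 1847.62 mV

1847.62 mV


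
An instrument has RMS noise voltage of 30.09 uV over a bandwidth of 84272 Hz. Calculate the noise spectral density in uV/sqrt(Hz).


Noise spectral density = Vrms / sqrt(BW).
NSD = 30.09 / sqrt(84272)
NSD = 30.09 / 290.2964
NSD = 0.1037 uV/sqrt(Hz)

0.1037 uV/sqrt(Hz)


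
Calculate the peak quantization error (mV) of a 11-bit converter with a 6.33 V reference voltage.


The maximum quantization error is +/- LSB/2.
LSB = Vref / 2^n = 6.33 / 2048 = 0.00309082 V
Max error = LSB / 2 = 0.00309082 / 2 = 0.00154541 V
Max error = 1.5454 mV

1.5454 mV


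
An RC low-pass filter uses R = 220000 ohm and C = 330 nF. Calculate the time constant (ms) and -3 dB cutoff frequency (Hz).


Time constant: tau = R * C.
tau = 220000 * 3.30e-07 = 0.0726 s
tau = 72.6 ms
Cutoff frequency: fc = 1 / (2*pi*R*C).
fc = 1 / (2*pi*0.0726) = 2.19 Hz

tau = 72.6 ms, fc = 2.19 Hz


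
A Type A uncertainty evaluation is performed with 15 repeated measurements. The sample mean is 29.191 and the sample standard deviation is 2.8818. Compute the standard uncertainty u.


The standard uncertainty for Type A evaluation is u = s / sqrt(n).
u = 2.8818 / sqrt(15)
u = 2.8818 / 3.873
u = 0.7441

0.7441


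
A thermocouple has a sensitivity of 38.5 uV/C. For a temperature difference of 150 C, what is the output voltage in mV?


The thermocouple output V = sensitivity * dT.
V = 38.5 uV/C * 150 C
V = 5775.0 uV
V = 5.775 mV

5.775 mV


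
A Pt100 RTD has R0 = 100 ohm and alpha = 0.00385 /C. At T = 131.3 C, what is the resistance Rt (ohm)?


The RTD equation: Rt = R0 * (1 + alpha * T).
Rt = 100 * (1 + 0.00385 * 131.3)
Rt = 100 * (1 + 0.505505)
Rt = 100 * 1.505505
Rt = 150.55 ohm

150.55 ohm


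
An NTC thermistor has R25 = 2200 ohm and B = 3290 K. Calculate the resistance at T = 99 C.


NTC thermistor equation: Rt = R25 * exp(B * (1/T - 1/T25)).
T in Kelvin: 372.15 K, T25 = 298.15 K
1/T - 1/T25 = 1/372.15 - 1/298.15 = -0.00066693
B * (1/T - 1/T25) = 3290 * -0.00066693 = -2.1942
Rt = 2200 * exp(-2.1942) = 245.2 ohm

245.2 ohm


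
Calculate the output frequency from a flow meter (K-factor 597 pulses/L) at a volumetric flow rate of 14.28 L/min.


Frequency = K * Q / 60 (converting L/min to L/s).
f = 597 * 14.28 / 60
f = 8525.16 / 60
f = 142.09 Hz

142.09 Hz


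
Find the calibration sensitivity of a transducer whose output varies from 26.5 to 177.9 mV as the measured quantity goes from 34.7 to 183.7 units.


Sensitivity = (y2 - y1) / (x2 - x1).
S = (177.9 - 26.5) / (183.7 - 34.7)
S = 151.4 / 149.0
S = 1.0161 mV/unit

1.0161 mV/unit


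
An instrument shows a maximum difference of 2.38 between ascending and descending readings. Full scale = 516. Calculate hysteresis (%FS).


Hysteresis = (max difference / full scale) * 100%.
H = (2.38 / 516) * 100
H = 0.461 %FS

0.461 %FS


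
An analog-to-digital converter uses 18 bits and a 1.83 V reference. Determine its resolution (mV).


The resolution (LSB) of an ADC is Vref / 2^n.
LSB = 1.83 / 2^18
LSB = 1.83 / 262144
LSB = 6.98e-06 V = 0.0069809 mV

0.0069809 mV


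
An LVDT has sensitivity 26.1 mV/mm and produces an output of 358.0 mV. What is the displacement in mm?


Displacement = Vout / sensitivity.
d = 358.0 / 26.1
d = 13.716 mm

13.716 mm


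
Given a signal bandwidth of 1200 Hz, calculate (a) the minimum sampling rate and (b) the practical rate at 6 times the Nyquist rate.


By Nyquist theorem, fs_min = 2 * fmax.
fs_min = 2 * 1200 = 2400 Hz
Practical rate = 6 * fs_min = 6 * 2400 = 14400 Hz

fs_min = 2400 Hz, fs_practical = 14400 Hz


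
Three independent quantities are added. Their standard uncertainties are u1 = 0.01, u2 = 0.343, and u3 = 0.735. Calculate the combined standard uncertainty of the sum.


For a sum of independent quantities, uc = sqrt(u1^2 + u2^2 + u3^2).
uc = sqrt(0.01^2 + 0.343^2 + 0.735^2)
uc = sqrt(0.0001 + 0.117649 + 0.540225)
uc = 0.8112

0.8112


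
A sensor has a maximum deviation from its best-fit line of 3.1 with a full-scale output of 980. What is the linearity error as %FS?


Linearity error = (max deviation / full scale) * 100%.
Linearity = (3.1 / 980) * 100
Linearity = 0.316 %FS

0.316 %FS


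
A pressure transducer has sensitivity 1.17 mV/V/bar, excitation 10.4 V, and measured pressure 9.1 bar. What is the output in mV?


Output = sensitivity * Vex * P.
Vout = 1.17 * 10.4 * 9.1
Vout = 12.168 * 9.1
Vout = 110.73 mV

110.73 mV


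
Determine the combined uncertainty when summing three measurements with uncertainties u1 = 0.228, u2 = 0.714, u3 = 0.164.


For a sum of independent quantities, uc = sqrt(u1^2 + u2^2 + u3^2).
uc = sqrt(0.228^2 + 0.714^2 + 0.164^2)
uc = sqrt(0.051984 + 0.509796 + 0.026896)
uc = 0.7673

0.7673


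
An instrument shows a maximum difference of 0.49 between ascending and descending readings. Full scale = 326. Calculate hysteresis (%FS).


Hysteresis = (max difference / full scale) * 100%.
H = (0.49 / 326) * 100
H = 0.15 %FS

0.15 %FS


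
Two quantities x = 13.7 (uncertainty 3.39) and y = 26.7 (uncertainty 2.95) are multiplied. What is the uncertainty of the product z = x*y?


For a product z = x*y, the relative uncertainty is:
uz/z = sqrt((ux/x)^2 + (uy/y)^2)
Relative uncertainties: ux/x = 3.39/13.7 = 0.247445
uy/y = 2.95/26.7 = 0.110487
z = 13.7 * 26.7 = 365.8
uz = 365.8 * sqrt(0.247445^2 + 0.110487^2) = 99.126

99.126


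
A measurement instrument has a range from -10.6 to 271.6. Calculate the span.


Span = upper range - lower range.
Span = 271.6 - (-10.6)
Span = 282.2

282.2


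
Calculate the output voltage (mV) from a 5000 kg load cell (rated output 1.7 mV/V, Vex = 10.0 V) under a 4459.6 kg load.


Vout = rated_output * Vex * (load / capacity).
Vout = 1.7 * 10.0 * (4459.6 / 5000)
Vout = 1.7 * 10.0 * 0.89192
Vout = 15.163 mV

15.163 mV


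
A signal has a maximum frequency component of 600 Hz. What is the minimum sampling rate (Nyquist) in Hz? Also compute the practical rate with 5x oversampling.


By Nyquist theorem, fs_min = 2 * fmax.
fs_min = 2 * 600 = 1200 Hz
Practical rate = 5 * fs_min = 5 * 1200 = 6000 Hz

fs_min = 1200 Hz, fs_practical = 6000 Hz


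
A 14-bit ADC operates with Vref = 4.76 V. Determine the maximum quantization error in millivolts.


The maximum quantization error is +/- LSB/2.
LSB = Vref / 2^n = 4.76 / 16384 = 0.00029053 V
Max error = LSB / 2 = 0.00029053 / 2 = 0.00014526 V
Max error = 0.1453 mV

0.1453 mV


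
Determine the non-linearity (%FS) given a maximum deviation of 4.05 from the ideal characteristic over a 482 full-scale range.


Linearity error = (max deviation / full scale) * 100%.
Linearity = (4.05 / 482) * 100
Linearity = 0.84 %FS

0.84 %FS


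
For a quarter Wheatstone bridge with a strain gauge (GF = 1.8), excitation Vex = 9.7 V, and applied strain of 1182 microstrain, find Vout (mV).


Quarter bridge output: Vout = (GF * epsilon * Vex) / 4.
Vout = (1.8 * 1182e-6 * 9.7) / 4
Vout = 0.02063772 / 4 V
Vout = 0.00515943 V = 5.1594 mV

5.1594 mV


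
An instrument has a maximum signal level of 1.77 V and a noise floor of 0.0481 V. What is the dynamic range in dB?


Dynamic range = 20 * log10(Vmax / Vnoise).
DR = 20 * log10(1.77 / 0.0481)
DR = 20 * log10(36.8)
DR = 31.32 dB

31.32 dB


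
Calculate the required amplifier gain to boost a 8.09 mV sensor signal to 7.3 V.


Gain = Vout / Vin (converting to same units).
G = 7.3 V / 8.09 mV
G = 7300.0 mV / 8.09 mV
G = 902.35

902.35


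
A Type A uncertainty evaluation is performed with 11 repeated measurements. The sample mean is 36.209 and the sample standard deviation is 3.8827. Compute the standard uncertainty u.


The standard uncertainty for Type A evaluation is u = s / sqrt(n).
u = 3.8827 / sqrt(11)
u = 3.8827 / 3.3166
u = 1.1707

1.1707


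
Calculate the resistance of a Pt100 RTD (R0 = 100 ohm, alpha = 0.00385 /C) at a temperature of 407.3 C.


The RTD equation: Rt = R0 * (1 + alpha * T).
Rt = 100 * (1 + 0.00385 * 407.3)
Rt = 100 * (1 + 1.568105)
Rt = 100 * 2.568105
Rt = 256.81 ohm

256.81 ohm


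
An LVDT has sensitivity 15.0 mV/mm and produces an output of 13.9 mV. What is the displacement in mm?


Displacement = Vout / sensitivity.
d = 13.9 / 15.0
d = 0.927 mm

0.927 mm


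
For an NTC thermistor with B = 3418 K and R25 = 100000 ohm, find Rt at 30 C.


NTC thermistor equation: Rt = R25 * exp(B * (1/T - 1/T25)).
T in Kelvin: 303.15 K, T25 = 298.15 K
1/T - 1/T25 = 1/303.15 - 1/298.15 = -5.532e-05
B * (1/T - 1/T25) = 3418 * -5.532e-05 = -0.1891
Rt = 100000 * exp(-0.1891) = 82771.9 ohm

82771.9 ohm


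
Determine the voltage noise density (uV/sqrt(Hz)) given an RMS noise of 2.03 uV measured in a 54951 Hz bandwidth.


Noise spectral density = Vrms / sqrt(BW).
NSD = 2.03 / sqrt(54951)
NSD = 2.03 / 234.4163
NSD = 0.0087 uV/sqrt(Hz)

0.0087 uV/sqrt(Hz)


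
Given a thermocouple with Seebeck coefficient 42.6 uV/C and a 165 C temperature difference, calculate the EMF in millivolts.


The thermocouple output V = sensitivity * dT.
V = 42.6 uV/C * 165 C
V = 7029.0 uV
V = 7.029 mV

7.029 mV


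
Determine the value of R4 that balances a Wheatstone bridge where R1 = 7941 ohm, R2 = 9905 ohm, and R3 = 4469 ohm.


At balance: R1*R4 = R2*R3, so R4 = R2*R3/R1.
R4 = 9905 * 4469 / 7941
R4 = 44265445 / 7941
R4 = 5574.29 ohm

5574.29 ohm


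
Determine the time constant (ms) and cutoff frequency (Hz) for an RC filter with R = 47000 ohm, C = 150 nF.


Time constant: tau = R * C.
tau = 47000 * 1.50e-07 = 0.00705 s
tau = 7.05 ms
Cutoff frequency: fc = 1 / (2*pi*R*C).
fc = 1 / (2*pi*0.00705) = 22.58 Hz

tau = 7.05 ms, fc = 22.58 Hz


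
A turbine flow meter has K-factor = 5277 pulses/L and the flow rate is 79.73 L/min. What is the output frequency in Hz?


Frequency = K * Q / 60 (converting L/min to L/s).
f = 5277 * 79.73 / 60
f = 420735.21 / 60
f = 7012.25 Hz

7012.25 Hz


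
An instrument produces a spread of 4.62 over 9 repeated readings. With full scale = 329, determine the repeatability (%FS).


Repeatability = (spread / full scale) * 100%.
R = (4.62 / 329) * 100
R = 1.404 %FS

1.404 %FS


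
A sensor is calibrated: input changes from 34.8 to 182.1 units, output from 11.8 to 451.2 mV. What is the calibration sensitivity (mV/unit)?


Sensitivity = (y2 - y1) / (x2 - x1).
S = (451.2 - 11.8) / (182.1 - 34.8)
S = 439.4 / 147.3
S = 2.983 mV/unit

2.983 mV/unit


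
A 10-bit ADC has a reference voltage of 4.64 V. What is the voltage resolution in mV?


The resolution (LSB) of an ADC is Vref / 2^n.
LSB = 4.64 / 2^10
LSB = 4.64 / 1024
LSB = 0.00453125 V = 4.53125 mV

4.53125 mV


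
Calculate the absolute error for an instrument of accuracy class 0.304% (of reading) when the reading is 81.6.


Absolute error = (accuracy% / 100) * reading.
Error = (0.304 / 100) * 81.6
Error = 0.00304 * 81.6
Error = 0.2481

0.2481


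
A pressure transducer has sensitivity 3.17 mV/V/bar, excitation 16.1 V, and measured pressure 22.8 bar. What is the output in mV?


Output = sensitivity * Vex * P.
Vout = 3.17 * 16.1 * 22.8
Vout = 51.037 * 22.8
Vout = 1163.64 mV

1163.64 mV


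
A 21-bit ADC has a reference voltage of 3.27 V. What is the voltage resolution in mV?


The resolution (LSB) of an ADC is Vref / 2^n.
LSB = 3.27 / 2^21
LSB = 3.27 / 2097152
LSB = 1.56e-06 V = 0.00155926 mV

0.00155926 mV


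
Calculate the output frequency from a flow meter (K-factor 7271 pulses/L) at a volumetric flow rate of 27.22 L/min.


Frequency = K * Q / 60 (converting L/min to L/s).
f = 7271 * 27.22 / 60
f = 197916.62 / 60
f = 3298.61 Hz

3298.61 Hz


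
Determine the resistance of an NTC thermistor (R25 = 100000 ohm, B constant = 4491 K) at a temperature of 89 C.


NTC thermistor equation: Rt = R25 * exp(B * (1/T - 1/T25)).
T in Kelvin: 362.15 K, T25 = 298.15 K
1/T - 1/T25 = 1/362.15 - 1/298.15 = -0.00059273
B * (1/T - 1/T25) = 4491 * -0.00059273 = -2.6619
Rt = 100000 * exp(-2.6619) = 6981.2 ohm

6981.2 ohm


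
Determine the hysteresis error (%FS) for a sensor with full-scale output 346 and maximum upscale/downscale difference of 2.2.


Hysteresis = (max difference / full scale) * 100%.
H = (2.2 / 346) * 100
H = 0.636 %FS

0.636 %FS


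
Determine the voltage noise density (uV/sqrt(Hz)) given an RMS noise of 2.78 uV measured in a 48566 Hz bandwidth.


Noise spectral density = Vrms / sqrt(BW).
NSD = 2.78 / sqrt(48566)
NSD = 2.78 / 220.3769
NSD = 0.0126 uV/sqrt(Hz)

0.0126 uV/sqrt(Hz)


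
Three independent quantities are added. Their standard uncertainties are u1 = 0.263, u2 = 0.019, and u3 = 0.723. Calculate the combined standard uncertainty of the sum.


For a sum of independent quantities, uc = sqrt(u1^2 + u2^2 + u3^2).
uc = sqrt(0.263^2 + 0.019^2 + 0.723^2)
uc = sqrt(0.069169 + 0.000361 + 0.522729)
uc = 0.7696

0.7696


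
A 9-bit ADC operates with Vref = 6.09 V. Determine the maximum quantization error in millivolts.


The maximum quantization error is +/- LSB/2.
LSB = Vref / 2^n = 6.09 / 512 = 0.01189453 V
Max error = LSB / 2 = 0.01189453 / 2 = 0.00594727 V
Max error = 5.9473 mV

5.9473 mV


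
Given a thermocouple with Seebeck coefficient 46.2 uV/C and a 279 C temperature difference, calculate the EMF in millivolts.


The thermocouple output V = sensitivity * dT.
V = 46.2 uV/C * 279 C
V = 12889.8 uV
V = 12.89 mV

12.89 mV


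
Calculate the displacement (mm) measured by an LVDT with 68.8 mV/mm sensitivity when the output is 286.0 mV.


Displacement = Vout / sensitivity.
d = 286.0 / 68.8
d = 4.157 mm

4.157 mm


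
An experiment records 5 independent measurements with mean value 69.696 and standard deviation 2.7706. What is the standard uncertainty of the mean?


The standard uncertainty for Type A evaluation is u = s / sqrt(n).
u = 2.7706 / sqrt(5)
u = 2.7706 / 2.2361
u = 1.239

1.239


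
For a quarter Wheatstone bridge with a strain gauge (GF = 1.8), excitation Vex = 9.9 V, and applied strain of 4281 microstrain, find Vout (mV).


Quarter bridge output: Vout = (GF * epsilon * Vex) / 4.
Vout = (1.8 * 4281e-6 * 9.9) / 4
Vout = 0.07628742 / 4 V
Vout = 0.01907185 V = 19.0719 mV

19.0719 mV


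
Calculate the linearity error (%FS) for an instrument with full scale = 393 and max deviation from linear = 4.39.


Linearity error = (max deviation / full scale) * 100%.
Linearity = (4.39 / 393) * 100
Linearity = 1.117 %FS

1.117 %FS


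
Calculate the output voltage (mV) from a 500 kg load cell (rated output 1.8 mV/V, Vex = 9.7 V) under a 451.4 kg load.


Vout = rated_output * Vex * (load / capacity).
Vout = 1.8 * 9.7 * (451.4 / 500)
Vout = 1.8 * 9.7 * 0.9028
Vout = 15.763 mV

15.763 mV


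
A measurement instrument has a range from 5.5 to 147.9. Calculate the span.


Span = upper range - lower range.
Span = 147.9 - (5.5)
Span = 142.4

142.4


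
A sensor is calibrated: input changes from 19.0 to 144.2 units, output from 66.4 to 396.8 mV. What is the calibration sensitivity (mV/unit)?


Sensitivity = (y2 - y1) / (x2 - x1).
S = (396.8 - 66.4) / (144.2 - 19.0)
S = 330.4 / 125.2
S = 2.639 mV/unit

2.639 mV/unit


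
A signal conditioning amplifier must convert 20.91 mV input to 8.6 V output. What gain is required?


Gain = Vout / Vin (converting to same units).
G = 8.6 V / 20.91 mV
G = 8600.0 mV / 20.91 mV
G = 411.29

411.29


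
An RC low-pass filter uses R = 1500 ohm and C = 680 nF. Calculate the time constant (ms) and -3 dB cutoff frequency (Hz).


Time constant: tau = R * C.
tau = 1500 * 6.80e-07 = 0.00102 s
tau = 1.02 ms
Cutoff frequency: fc = 1 / (2*pi*R*C).
fc = 1 / (2*pi*0.00102) = 156.03 Hz

tau = 1.02 ms, fc = 156.03 Hz


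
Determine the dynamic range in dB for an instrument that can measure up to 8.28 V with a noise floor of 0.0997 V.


Dynamic range = 20 * log10(Vmax / Vnoise).
DR = 20 * log10(8.28 / 0.0997)
DR = 20 * log10(83.05)
DR = 38.39 dB

38.39 dB


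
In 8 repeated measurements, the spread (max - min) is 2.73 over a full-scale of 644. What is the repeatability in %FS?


Repeatability = (spread / full scale) * 100%.
R = (2.73 / 644) * 100
R = 0.424 %FS

0.424 %FS


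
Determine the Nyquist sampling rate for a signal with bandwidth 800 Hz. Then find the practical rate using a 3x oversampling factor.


By Nyquist theorem, fs_min = 2 * fmax.
fs_min = 2 * 800 = 1600 Hz
Practical rate = 3 * fs_min = 3 * 1600 = 4800 Hz

fs_min = 1600 Hz, fs_practical = 4800 Hz


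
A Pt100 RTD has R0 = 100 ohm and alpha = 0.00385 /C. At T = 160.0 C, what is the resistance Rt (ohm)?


The RTD equation: Rt = R0 * (1 + alpha * T).
Rt = 100 * (1 + 0.00385 * 160.0)
Rt = 100 * (1 + 0.616)
Rt = 100 * 1.616
Rt = 161.6 ohm

161.6 ohm


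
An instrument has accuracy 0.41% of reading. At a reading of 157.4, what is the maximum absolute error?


Absolute error = (accuracy% / 100) * reading.
Error = (0.41 / 100) * 157.4
Error = 0.0041 * 157.4
Error = 0.6453

0.6453


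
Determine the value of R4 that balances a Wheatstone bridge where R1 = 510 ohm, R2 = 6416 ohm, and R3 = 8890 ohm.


At balance: R1*R4 = R2*R3, so R4 = R2*R3/R1.
R4 = 6416 * 8890 / 510
R4 = 57038240 / 510
R4 = 111839.69 ohm

111839.69 ohm


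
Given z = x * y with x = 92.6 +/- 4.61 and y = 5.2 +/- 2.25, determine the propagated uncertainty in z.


For a product z = x*y, the relative uncertainty is:
uz/z = sqrt((ux/x)^2 + (uy/y)^2)
Relative uncertainties: ux/x = 4.61/92.6 = 0.049784
uy/y = 2.25/5.2 = 0.432692
z = 92.6 * 5.2 = 481.5
uz = 481.5 * sqrt(0.049784^2 + 0.432692^2) = 209.725

209.725


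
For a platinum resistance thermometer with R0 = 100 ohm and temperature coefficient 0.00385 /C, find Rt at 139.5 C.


The RTD equation: Rt = R0 * (1 + alpha * T).
Rt = 100 * (1 + 0.00385 * 139.5)
Rt = 100 * (1 + 0.537075)
Rt = 100 * 1.537075
Rt = 153.708 ohm

153.708 ohm
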